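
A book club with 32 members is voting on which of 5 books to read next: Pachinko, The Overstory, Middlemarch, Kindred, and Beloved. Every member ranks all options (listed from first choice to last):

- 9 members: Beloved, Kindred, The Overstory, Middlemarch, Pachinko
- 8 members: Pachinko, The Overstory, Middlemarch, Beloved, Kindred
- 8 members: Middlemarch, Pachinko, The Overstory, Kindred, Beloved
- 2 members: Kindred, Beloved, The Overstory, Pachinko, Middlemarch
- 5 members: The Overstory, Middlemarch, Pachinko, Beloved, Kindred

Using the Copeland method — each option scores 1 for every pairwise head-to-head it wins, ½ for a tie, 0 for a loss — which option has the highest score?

Pachinko: beats Kindred and Beloved; ties The Overstory; loses to Middlemarch → score 2.5.
The Overstory: beats Middlemarch, Kindred, and Beloved; ties Pachinko → score 3.5.
Middlemarch: beats Pachinko, Kindred, and Beloved; loses to The Overstory → score 3.
Kindred: loses to Pachinko, The Overstory, Middlemarch, and Beloved → score 0.
Beloved: beats Kindred; loses to Pachinko, The Overstory, and Middlemarch → score 1.
The Overstory has the best pairwise record.

The Overstory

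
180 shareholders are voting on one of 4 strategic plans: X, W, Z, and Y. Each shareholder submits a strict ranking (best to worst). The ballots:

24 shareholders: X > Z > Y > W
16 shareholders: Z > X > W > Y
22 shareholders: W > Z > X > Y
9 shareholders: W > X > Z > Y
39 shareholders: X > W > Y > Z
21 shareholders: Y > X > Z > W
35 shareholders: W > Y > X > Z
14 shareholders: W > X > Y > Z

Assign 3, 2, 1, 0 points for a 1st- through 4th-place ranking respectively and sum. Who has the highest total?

X: 24·3 + 16·2 + 22·1 + 9·2 + 39·3 + 21·2 + 35·1 + 14·2 = 366
W: 24·0 + 16·1 + 22·3 + 9·3 + 39·2 + 21·0 + 35·3 + 14·3 = 334
Z: 24·2 + 16·3 + 22·2 + 9·1 + 39·0 + 21·1 + 35·0 + 14·0 = 170
Y: 24·1 + 16·0 + 22·0 + 9·0 + 39·1 + 21·3 + 35·2 + 14·1 = 210
X has the highest Borda score (366).

X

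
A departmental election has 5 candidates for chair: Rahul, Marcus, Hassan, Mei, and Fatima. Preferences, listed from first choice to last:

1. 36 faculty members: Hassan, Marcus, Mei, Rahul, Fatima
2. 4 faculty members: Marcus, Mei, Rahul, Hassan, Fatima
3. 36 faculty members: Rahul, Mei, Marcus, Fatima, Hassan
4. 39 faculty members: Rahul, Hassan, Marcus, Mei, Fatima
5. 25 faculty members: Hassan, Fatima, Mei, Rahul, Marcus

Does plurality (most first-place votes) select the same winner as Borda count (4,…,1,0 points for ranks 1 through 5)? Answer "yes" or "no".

yes

Plurality — first-place votes: Rahul 75, Marcus 4, Hassan 61, Mei 0, Fatima 0. Winner: Rahul.
Borda — scores: Rahul 369, Marcus 274, Hassan 365, Mei 281, Fatima 111. Winner: Rahul.
The two methods agree.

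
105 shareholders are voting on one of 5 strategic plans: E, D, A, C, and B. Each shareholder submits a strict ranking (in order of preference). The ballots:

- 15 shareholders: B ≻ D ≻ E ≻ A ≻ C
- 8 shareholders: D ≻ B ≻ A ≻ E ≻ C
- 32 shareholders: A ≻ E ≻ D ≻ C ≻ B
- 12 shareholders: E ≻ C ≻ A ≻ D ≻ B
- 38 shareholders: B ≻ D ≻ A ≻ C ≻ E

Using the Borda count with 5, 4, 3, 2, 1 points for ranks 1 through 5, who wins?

D

E: 15·3 + 8·2 + 32·4 + 12·5 + 38·1 = 287
D: 15·4 + 8·5 + 32·3 + 12·2 + 38·4 = 372
A: 15·2 + 8·3 + 32·5 + 12·3 + 38·3 = 364
C: 15·1 + 8·1 + 32·2 + 12·4 + 38·2 = 211
B: 15·5 + 8·4 + 32·1 + 12·1 + 38·5 = 341
D has the highest Borda score (372).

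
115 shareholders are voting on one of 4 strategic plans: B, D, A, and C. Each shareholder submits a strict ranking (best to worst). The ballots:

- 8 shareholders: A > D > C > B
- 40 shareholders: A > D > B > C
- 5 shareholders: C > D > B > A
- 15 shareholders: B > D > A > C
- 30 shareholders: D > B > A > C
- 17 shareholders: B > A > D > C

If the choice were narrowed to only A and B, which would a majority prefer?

B

Voters preferring A to B: 48; preferring B to A: 67.
B wins the head-to-head.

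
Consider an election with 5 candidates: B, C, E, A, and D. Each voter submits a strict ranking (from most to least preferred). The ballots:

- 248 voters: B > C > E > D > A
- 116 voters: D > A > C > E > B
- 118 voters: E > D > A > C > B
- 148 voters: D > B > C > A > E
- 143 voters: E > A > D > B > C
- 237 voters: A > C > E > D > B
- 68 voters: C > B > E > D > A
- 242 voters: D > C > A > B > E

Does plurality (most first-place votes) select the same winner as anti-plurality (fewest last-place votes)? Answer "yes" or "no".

Plurality — first-place votes: B 248, C 68, E 261, A 237, D 506. Winner: D.
Anti-plurality — last-place votes: B 471, C 143, E 390, A 316, D 0. Winner: D.
The two methods agree.

yes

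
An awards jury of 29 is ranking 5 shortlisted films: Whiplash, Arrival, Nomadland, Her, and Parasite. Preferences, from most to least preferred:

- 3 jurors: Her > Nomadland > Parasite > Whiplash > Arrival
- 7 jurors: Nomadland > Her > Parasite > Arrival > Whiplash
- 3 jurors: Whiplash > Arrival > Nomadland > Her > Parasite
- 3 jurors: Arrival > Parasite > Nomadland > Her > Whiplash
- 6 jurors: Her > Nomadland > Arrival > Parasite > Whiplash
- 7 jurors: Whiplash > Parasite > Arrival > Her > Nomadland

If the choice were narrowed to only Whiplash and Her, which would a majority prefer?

Voters preferring Whiplash to Her: 10; preferring Her to Whiplash: 19.
Her wins the head-to-head.

Her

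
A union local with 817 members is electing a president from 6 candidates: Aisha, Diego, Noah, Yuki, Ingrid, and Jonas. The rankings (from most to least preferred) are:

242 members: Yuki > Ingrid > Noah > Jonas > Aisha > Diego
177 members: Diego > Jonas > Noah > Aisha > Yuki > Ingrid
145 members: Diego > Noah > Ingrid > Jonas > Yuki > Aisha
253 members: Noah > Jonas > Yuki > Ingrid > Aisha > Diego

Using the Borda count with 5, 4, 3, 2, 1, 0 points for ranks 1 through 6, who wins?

Noah

Aisha: 242·1 + 177·2 + 145·0 + 253·1 = 849
Diego: 242·0 + 177·5 + 145·5 + 253·0 = 1610
Noah: 242·3 + 177·3 + 145·4 + 253·5 = 3102
Yuki: 242·5 + 177·1 + 145·1 + 253·3 = 2291
Ingrid: 242·4 + 177·0 + 145·3 + 253·2 = 1909
Jonas: 242·2 + 177·4 + 145·2 + 253·4 = 2494
Noah has the highest Borda score (3102).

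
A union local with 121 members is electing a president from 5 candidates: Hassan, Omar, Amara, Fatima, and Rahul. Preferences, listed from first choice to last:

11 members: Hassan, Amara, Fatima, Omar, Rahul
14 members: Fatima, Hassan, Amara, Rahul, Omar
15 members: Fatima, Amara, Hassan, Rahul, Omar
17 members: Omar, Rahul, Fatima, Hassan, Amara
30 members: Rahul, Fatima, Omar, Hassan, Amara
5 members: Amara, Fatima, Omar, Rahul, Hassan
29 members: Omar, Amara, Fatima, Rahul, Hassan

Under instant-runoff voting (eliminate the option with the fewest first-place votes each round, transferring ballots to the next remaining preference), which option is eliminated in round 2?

Hassan

Round 1: Hassan 11, Omar 46, Amara 5, Fatima 29, Rahul 30. Eliminate Amara.
Round 2: Hassan 11, Omar 46, Fatima 34, Rahul 30. Eliminate Hassan.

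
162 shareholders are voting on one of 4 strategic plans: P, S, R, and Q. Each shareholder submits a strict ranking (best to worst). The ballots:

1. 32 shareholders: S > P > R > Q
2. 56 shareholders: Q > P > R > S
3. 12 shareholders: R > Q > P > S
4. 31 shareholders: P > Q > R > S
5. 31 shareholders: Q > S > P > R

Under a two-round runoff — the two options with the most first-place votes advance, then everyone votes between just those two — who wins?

Q

Round 1 first-place votes: P 31, S 32, R 12, Q 87.
Q and S advance.
Runoff: Q is preferred to S by 130 voters; S by 32.
Q wins the runoff.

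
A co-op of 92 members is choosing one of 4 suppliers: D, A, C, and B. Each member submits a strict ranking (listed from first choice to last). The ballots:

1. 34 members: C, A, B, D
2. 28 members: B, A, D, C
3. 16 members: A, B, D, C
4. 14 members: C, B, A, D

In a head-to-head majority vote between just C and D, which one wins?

C

Voters preferring C to D: 48; preferring D to C: 44.
C wins the head-to-head.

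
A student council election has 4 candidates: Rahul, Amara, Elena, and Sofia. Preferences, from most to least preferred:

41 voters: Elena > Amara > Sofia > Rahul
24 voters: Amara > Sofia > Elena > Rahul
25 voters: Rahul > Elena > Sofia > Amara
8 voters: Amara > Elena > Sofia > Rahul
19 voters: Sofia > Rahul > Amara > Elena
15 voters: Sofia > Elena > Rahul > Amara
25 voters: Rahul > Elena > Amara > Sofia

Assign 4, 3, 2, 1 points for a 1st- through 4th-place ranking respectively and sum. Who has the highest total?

Rahul: 41·1 + 24·1 + 25·4 + 8·1 + 19·3 + 15·2 + 25·4 = 360
Amara: 41·3 + 24·4 + 25·1 + 8·4 + 19·2 + 15·1 + 25·2 = 379
Elena: 41·4 + 24·2 + 25·3 + 8·3 + 19·1 + 15·3 + 25·3 = 450
Sofia: 41·2 + 24·3 + 25·2 + 8·2 + 19·4 + 15·4 + 25·1 = 381
Elena has the highest Borda score (450).

Elena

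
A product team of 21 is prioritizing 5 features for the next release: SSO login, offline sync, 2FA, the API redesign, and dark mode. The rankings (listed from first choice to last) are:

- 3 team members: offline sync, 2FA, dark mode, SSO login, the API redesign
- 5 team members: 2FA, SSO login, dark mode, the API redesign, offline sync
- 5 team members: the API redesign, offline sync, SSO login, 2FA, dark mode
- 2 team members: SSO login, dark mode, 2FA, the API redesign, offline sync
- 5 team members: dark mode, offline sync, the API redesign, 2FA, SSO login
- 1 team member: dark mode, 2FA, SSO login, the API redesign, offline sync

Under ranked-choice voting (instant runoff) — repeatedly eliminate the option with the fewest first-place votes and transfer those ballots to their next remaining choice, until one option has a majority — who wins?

Round 1: SSO login 2, offline sync 3, 2FA 5, the API redesign 5, dark mode 6. Eliminate SSO login.
Round 2: offline sync 3, 2FA 5, the API redesign 5, dark mode 8. Eliminate offline sync.
Round 3: 2FA 8, the API redesign 5, dark mode 8. Eliminate the API redesign.
Round 4: 2FA 13, dark mode 8. 2FA has a majority.

2FA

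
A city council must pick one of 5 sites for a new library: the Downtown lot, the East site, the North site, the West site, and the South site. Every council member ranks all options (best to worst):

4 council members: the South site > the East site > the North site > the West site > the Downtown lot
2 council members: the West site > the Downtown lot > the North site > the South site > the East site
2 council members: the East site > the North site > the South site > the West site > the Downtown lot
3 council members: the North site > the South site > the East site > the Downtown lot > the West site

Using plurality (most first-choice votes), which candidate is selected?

First-place votes: the Downtown lot 0, the East site 2, the North site 3, the West site 2, the South site 4.
the South site has the most first-place votes.

the South site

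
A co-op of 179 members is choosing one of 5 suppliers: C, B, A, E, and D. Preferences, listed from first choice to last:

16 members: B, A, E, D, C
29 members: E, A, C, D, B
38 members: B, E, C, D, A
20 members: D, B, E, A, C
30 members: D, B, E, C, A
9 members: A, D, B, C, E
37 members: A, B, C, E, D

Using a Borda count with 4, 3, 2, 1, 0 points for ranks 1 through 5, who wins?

B

C: 16·0 + 29·2 + 38·2 + 20·0 + 30·1 + 9·1 + 37·2 = 247
B: 16·4 + 29·0 + 38·4 + 20·3 + 30·3 + 9·2 + 37·3 = 495
A: 16·3 + 29·3 + 38·0 + 20·1 + 30·0 + 9·4 + 37·4 = 339
E: 16·2 + 29·4 + 38·3 + 20·2 + 30·2 + 9·0 + 37·1 = 399
D: 16·1 + 29·1 + 38·1 + 20·4 + 30·4 + 9·3 + 37·0 = 310
B has the highest Borda score (495).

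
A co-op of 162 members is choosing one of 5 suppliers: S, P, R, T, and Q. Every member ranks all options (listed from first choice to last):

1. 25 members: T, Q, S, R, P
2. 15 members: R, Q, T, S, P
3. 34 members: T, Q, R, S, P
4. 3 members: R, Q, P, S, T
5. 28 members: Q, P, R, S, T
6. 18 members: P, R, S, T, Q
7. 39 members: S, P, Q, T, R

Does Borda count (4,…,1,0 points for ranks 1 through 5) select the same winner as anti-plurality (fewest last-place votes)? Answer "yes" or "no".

no

Borda — scores: S 322, P 279, R 275, T 323, Q 421. Winner: Q.
Anti-plurality — last-place votes: S 0, P 74, R 39, T 31, Q 18. Winner: S.
The two methods disagree.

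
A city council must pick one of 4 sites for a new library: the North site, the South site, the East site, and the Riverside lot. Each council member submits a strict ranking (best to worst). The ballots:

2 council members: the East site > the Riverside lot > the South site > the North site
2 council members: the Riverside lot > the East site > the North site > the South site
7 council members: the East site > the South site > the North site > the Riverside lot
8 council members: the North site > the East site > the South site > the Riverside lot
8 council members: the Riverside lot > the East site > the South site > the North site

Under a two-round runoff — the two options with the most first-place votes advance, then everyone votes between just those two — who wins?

Round 1 first-place votes: the North site 8, the South site 0, the East site 9, the Riverside lot 10.
the Riverside lot and the East site advance.
Runoff: the Riverside lot is preferred to the East site by 10 voters; the East site by 17.
the East site wins the runoff.

the East site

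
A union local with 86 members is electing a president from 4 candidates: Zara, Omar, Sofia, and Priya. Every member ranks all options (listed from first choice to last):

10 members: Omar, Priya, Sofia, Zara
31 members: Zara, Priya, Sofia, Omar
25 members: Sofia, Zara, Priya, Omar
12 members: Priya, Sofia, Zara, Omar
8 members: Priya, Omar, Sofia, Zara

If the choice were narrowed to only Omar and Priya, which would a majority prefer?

Priya

Voters preferring Omar to Priya: 10; preferring Priya to Omar: 76.
Priya wins the head-to-head.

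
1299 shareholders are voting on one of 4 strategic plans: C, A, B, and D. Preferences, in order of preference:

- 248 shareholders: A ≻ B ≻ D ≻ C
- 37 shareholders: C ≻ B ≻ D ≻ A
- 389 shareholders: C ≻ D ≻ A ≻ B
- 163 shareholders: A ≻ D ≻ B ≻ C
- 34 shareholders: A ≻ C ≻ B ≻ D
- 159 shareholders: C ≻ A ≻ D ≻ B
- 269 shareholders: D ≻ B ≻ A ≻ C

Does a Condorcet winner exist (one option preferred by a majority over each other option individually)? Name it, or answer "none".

D

D vs C: 680–619 for D.
D vs A: 695–604 for D.
D vs B: 980–319 for D.
D beats every other option head-to-head.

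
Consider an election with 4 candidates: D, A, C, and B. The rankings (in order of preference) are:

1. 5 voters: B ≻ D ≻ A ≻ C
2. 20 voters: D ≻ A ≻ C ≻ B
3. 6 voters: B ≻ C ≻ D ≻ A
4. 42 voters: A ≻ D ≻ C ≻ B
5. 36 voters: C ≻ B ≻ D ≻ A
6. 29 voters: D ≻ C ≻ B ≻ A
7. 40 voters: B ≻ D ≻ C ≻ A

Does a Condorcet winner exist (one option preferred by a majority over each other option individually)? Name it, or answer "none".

D vs A: 136–42 for D.
D vs C: 136–42 for D.
D vs B: 91–87 for D.
D beats every other option head-to-head.

D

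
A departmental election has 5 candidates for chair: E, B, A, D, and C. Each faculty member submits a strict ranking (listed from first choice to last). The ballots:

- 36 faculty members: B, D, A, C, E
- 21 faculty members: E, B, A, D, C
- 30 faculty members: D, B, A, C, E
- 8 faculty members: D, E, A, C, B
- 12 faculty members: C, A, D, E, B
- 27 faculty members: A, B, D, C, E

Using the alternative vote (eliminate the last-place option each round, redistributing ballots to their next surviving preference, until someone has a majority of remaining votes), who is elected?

B

Round 1: E 21, B 36, A 27, D 38, C 12. Eliminate C.
Round 2: E 21, B 36, A 39, D 38. Eliminate E.
Round 3: B 57, A 39, D 38. Eliminate D.
Round 4: B 87, A 47. B has a majority.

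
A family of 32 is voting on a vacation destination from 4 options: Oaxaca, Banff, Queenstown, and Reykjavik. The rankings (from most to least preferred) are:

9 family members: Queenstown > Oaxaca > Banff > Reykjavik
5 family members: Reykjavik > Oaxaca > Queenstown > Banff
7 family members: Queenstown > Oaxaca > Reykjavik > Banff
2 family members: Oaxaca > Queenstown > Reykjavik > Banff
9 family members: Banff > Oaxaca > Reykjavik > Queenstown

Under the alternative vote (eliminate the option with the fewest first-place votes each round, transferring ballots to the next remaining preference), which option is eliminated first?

Oaxaca

Round 1: Oaxaca 2, Banff 9, Queenstown 16, Reykjavik 5. Eliminate Oaxaca.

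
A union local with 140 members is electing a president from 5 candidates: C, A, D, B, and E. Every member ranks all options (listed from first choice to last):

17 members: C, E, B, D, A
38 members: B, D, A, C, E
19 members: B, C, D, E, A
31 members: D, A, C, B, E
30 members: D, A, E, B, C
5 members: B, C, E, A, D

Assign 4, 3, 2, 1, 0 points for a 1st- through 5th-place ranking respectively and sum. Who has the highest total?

D

C: 17·4 + 38·1 + 19·3 + 31·2 + 30·0 + 5·3 = 240
A: 17·0 + 38·2 + 19·0 + 31·3 + 30·3 + 5·1 = 264
D: 17·1 + 38·3 + 19·2 + 31·4 + 30·4 + 5·0 = 413
B: 17·2 + 38·4 + 19·4 + 31·1 + 30·1 + 5·4 = 343
E: 17·3 + 38·0 + 19·1 + 31·0 + 30·2 + 5·2 = 140
D has the highest Borda score (413).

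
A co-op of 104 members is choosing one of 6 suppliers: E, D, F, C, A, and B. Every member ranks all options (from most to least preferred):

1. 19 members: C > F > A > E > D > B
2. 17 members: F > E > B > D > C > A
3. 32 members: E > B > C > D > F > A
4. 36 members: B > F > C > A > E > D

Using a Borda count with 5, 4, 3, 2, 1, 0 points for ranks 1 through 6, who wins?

B

E: 19·2 + 17·4 + 32·5 + 36·1 = 302
D: 19·1 + 17·2 + 32·2 + 36·0 = 117
F: 19·4 + 17·5 + 32·1 + 36·4 = 337
C: 19·5 + 17·1 + 32·3 + 36·3 = 316
A: 19·3 + 17·0 + 32·0 + 36·2 = 129
B: 19·0 + 17·3 + 32·4 + 36·5 = 359
B has the highest Borda score (359).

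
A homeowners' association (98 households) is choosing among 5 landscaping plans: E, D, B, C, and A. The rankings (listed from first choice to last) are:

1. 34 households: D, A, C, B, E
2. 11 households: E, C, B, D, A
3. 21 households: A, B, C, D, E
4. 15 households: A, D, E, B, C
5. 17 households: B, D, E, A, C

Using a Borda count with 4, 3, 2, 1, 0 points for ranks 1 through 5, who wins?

D

E: 34·0 + 11·4 + 21·0 + 15·2 + 17·2 = 108
D: 34·4 + 11·1 + 21·1 + 15·3 + 17·3 = 264
B: 34·1 + 11·2 + 21·3 + 15·1 + 17·4 = 202
C: 34·2 + 11·3 + 21·2 + 15·0 + 17·0 = 143
A: 34·3 + 11·0 + 21·4 + 15·4 + 17·1 = 263
D has the highest Borda score (264).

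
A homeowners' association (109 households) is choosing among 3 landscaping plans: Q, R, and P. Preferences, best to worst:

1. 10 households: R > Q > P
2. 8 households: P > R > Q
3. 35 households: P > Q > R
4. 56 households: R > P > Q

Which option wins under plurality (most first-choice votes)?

First-place votes: Q 0, R 66, P 43.
R has the most first-place votes.

R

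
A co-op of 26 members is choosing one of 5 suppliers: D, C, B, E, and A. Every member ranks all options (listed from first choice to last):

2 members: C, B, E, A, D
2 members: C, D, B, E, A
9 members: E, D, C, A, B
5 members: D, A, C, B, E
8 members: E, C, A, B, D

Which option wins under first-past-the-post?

E

First-place votes: D 5, C 4, B 0, E 17, A 0.
E has the most first-place votes.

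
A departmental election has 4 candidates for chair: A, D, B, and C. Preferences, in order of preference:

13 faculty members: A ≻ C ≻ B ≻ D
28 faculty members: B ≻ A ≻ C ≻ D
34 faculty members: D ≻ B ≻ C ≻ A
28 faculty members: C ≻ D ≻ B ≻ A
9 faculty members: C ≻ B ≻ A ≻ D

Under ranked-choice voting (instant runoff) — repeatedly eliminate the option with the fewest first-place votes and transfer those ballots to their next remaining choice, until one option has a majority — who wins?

Round 1: A 13, D 34, B 28, C 37. Eliminate A.
Round 2: D 34, B 28, C 50. Eliminate B.
Round 3: D 34, C 78. C has a majority.

C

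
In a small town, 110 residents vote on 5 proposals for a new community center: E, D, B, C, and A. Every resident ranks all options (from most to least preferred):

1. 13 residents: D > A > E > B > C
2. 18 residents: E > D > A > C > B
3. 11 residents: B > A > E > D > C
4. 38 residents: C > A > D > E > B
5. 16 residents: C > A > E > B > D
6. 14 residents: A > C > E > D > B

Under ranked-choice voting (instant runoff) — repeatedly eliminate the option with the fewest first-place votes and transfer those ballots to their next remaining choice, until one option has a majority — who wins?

Round 1: E 18, D 13, B 11, C 54, A 14. Eliminate B.
Round 2: E 18, D 13, C 54, A 25. Eliminate D.
Round 3: E 18, C 54, A 38. Eliminate E.
Round 4: C 54, A 56. A has a majority.

A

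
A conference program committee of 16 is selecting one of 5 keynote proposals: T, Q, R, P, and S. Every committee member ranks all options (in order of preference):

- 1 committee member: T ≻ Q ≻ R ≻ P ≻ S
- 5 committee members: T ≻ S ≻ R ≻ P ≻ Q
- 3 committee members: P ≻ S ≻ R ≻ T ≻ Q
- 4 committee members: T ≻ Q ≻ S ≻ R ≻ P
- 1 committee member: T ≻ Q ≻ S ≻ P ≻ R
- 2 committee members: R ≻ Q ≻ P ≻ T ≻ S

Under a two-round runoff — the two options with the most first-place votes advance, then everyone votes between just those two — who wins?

T

Round 1 first-place votes: T 11, Q 0, R 2, P 3, S 0.
T and P advance.
Runoff: T is preferred to P by 11 voters; P by 5.
T wins the runoff.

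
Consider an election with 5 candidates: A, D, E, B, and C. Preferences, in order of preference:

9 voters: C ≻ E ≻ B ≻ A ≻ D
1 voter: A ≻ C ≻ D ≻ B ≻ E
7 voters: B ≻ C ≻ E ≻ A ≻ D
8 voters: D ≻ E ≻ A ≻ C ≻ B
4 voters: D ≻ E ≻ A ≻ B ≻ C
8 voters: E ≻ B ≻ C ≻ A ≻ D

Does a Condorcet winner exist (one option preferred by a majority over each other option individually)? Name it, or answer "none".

E

E vs A: 36–1 for E.
E vs D: 24–13 for E.
E vs B: 29–8 for E.
E vs C: 20–17 for E.
E beats every other option head-to-head.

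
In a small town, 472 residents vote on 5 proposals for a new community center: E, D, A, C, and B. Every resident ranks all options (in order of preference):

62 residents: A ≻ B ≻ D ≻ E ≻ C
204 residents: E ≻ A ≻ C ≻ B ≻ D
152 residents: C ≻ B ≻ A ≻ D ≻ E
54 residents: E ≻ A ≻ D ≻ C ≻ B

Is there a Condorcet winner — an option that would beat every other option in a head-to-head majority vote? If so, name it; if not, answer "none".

E

E vs D: 258–214 for E.
E vs A: 258–214 for E.
E vs C: 320–152 for E.
E vs B: 258–214 for E.
E beats every other option head-to-head.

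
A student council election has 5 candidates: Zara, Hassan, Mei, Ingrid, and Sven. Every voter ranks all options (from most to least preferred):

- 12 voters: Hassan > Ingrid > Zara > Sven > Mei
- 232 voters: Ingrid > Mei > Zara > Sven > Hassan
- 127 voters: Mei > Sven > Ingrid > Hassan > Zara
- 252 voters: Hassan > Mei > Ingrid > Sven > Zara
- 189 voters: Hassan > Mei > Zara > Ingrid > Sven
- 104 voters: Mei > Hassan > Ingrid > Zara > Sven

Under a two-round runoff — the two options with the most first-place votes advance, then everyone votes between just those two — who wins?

Round 1 first-place votes: Zara 0, Hassan 453, Mei 231, Ingrid 232, Sven 0.
Hassan and Ingrid advance.
Runoff: Hassan is preferred to Ingrid by 557 voters; Ingrid by 359.
Hassan wins the runoff.

Hassan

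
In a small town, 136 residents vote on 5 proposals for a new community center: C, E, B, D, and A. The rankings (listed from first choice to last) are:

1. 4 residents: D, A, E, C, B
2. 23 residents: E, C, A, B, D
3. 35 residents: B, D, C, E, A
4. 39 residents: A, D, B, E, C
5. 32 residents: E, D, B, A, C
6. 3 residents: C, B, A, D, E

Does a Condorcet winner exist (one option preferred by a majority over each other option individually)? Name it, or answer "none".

D vs C: 110–26 for D.
D vs E: 81–55 for D.
D vs B: 75–61 for D.
D vs A: 71–65 for D.
D beats every other option head-to-head.

D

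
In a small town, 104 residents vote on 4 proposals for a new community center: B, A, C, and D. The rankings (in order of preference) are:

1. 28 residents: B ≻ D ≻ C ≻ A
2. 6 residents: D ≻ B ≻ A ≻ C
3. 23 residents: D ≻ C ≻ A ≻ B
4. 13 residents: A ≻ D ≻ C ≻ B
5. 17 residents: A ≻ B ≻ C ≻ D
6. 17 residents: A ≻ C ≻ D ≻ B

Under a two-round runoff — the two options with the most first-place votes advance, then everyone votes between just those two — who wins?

Round 1 first-place votes: B 28, A 47, C 0, D 29.
A and D advance.
Runoff: A is preferred to D by 47 voters; D by 57.
D wins the runoff.

D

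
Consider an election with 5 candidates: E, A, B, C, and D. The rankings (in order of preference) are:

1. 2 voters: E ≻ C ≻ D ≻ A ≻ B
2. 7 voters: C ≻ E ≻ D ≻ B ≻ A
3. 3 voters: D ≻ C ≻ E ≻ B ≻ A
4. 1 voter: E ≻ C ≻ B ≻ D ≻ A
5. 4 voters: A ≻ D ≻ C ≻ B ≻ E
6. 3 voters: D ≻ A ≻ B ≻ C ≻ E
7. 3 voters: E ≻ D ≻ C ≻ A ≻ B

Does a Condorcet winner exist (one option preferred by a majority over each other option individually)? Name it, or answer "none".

Checking pairwise contests:
C beats E 17–6.
E beats A 16–7.
E beats B 16–7.
D beats C 13–10.
E beats D 13–10.
Every option loses at least one head-to-head, so there is no Condorcet winner.

none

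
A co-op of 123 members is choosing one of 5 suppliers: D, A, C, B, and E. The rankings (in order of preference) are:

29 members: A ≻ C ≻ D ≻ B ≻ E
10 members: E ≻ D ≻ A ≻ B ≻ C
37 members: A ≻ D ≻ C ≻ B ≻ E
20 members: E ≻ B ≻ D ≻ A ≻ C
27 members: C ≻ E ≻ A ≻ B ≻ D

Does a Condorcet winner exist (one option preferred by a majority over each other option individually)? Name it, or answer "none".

A vs D: 93–30 for A.
A vs C: 96–27 for A.
A vs B: 103–20 for A.
A vs E: 66–57 for A.
A beats every other option head-to-head.

A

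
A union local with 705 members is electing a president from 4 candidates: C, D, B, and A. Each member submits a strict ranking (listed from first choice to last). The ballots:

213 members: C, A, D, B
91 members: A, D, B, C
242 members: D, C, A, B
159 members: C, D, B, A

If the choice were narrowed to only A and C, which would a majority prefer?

C

Voters preferring A to C: 91; preferring C to A: 614.
C wins the head-to-head.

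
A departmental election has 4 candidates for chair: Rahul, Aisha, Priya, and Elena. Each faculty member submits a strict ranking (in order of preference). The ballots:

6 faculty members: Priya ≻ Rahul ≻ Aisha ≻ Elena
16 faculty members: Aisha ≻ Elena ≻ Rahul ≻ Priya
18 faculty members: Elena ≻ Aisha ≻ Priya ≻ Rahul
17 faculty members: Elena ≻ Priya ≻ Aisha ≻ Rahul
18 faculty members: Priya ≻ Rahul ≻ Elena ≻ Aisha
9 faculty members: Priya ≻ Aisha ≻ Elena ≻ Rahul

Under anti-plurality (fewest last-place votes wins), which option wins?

Elena

Last-place votes: Rahul 44, Aisha 18, Priya 16, Elena 6.
Elena is ranked last by the fewest voters, so Elena wins.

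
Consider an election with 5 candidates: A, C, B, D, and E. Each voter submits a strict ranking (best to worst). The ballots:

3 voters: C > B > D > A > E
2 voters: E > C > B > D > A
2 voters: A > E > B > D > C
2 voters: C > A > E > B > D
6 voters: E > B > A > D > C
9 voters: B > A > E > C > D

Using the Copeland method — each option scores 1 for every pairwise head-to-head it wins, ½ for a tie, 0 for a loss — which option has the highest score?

A: beats C, D, and E; loses to B → score 3.
C: beats D; loses to A, B, and E → score 1.
B: beats A, C, and D; ties E → score 3.5.
D: loses to A, C, B, and E → score 0.
E: beats C and D; ties B; loses to A → score 2.5.
B has the best pairwise record.

B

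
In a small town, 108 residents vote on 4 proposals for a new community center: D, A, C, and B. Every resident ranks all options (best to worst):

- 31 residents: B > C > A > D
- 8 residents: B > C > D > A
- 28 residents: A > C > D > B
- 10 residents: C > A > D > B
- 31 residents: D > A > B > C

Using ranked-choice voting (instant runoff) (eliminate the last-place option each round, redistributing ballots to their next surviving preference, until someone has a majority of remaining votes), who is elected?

A

Round 1: D 31, A 28, C 10, B 39. Eliminate C.
Round 2: D 31, A 38, B 39. Eliminate D.
Round 3: A 69, B 39. A has a majority.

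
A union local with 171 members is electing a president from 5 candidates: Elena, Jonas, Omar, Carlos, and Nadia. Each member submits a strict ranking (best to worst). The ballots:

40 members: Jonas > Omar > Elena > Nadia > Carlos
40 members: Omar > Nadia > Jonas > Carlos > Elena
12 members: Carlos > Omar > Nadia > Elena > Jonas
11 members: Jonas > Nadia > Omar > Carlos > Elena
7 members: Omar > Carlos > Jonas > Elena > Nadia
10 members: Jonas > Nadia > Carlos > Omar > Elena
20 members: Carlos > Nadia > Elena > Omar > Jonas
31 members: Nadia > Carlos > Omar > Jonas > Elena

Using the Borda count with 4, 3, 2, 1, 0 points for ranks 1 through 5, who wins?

Omar

Elena: 40·2 + 40·0 + 12·1 + 11·0 + 7·1 + 10·0 + 20·2 + 31·0 = 139
Jonas: 40·4 + 40·2 + 12·0 + 11·4 + 7·2 + 10·4 + 20·0 + 31·1 = 369
Omar: 40·3 + 40·4 + 12·3 + 11·2 + 7·4 + 10·1 + 20·1 + 31·2 = 458
Carlos: 40·0 + 40·1 + 12·4 + 11·1 + 7·3 + 10·2 + 20·4 + 31·3 = 313
Nadia: 40·1 + 40·3 + 12·2 + 11·3 + 7·0 + 10·3 + 20·3 + 31·4 = 431
Omar has the highest Borda score (458).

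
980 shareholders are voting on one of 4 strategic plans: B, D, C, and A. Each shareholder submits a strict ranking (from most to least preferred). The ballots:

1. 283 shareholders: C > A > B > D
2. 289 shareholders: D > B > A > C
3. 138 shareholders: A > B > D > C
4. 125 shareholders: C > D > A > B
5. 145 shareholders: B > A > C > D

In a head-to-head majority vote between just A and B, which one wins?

A

Voters preferring A to B: 546; preferring B to A: 434.
A wins the head-to-head.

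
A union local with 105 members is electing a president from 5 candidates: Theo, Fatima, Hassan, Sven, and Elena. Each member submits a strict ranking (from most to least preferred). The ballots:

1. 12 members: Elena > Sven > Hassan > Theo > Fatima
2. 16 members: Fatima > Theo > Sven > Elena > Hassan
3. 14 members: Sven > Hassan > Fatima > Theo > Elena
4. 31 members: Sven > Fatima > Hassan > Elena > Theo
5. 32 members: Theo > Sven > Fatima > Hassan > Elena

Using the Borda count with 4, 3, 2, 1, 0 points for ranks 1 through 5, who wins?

Theo: 12·1 + 16·3 + 14·1 + 31·0 + 32·4 = 202
Fatima: 12·0 + 16·4 + 14·2 + 31·3 + 32·2 = 249
Hassan: 12·2 + 16·0 + 14·3 + 31·2 + 32·1 = 160
Sven: 12·3 + 16·2 + 14·4 + 31·4 + 32·3 = 344
Elena: 12·4 + 16·1 + 14·0 + 31·1 + 32·0 = 95
Sven has the highest Borda score (344).

Sven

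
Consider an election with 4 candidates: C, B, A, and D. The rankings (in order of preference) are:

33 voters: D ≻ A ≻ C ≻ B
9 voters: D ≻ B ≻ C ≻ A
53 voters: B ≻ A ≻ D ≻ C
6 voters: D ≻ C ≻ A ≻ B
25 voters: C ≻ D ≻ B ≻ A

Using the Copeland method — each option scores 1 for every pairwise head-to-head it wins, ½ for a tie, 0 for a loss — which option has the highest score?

C: beats B; loses to A and D → score 1.
B: beats A; loses to C and D → score 1.
A: beats C; loses to B and D → score 1.
D: beats C, B, and A → score 3.
D has the best pairwise record.

D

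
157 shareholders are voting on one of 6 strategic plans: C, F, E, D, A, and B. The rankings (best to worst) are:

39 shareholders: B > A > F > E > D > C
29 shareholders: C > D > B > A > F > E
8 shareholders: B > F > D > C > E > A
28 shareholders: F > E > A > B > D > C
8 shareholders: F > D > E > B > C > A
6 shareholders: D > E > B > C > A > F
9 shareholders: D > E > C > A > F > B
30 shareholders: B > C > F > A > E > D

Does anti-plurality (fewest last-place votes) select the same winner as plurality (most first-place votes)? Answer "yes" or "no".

Anti-plurality — last-place votes: C 67, F 6, E 29, D 30, A 16, B 9. Winner: F.
Plurality — first-place votes: C 29, F 36, E 0, D 15, A 0, B 77. Winner: B.
The two methods disagree.

no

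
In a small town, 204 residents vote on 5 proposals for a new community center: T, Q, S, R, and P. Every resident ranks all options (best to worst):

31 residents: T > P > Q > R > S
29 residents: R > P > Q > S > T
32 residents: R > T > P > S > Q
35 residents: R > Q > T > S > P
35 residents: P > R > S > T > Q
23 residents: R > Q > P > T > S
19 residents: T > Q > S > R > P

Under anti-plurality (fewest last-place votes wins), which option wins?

Last-place votes: T 29, Q 67, S 54, R 0, P 54.
R is ranked last by the fewest voters, so R wins.

R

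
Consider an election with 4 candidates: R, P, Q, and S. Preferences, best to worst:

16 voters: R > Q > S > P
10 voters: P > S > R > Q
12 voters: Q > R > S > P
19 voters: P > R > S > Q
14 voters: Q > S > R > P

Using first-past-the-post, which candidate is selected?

First-place votes: R 16, P 29, Q 26, S 0.
P has the most first-place votes.

P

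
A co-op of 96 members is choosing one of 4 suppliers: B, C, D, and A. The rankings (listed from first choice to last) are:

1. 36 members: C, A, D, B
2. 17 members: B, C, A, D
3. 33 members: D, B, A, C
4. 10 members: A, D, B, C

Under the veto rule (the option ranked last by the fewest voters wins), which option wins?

Last-place votes: B 36, C 43, D 17, A 0.
A is ranked last by the fewest voters, so A wins.

A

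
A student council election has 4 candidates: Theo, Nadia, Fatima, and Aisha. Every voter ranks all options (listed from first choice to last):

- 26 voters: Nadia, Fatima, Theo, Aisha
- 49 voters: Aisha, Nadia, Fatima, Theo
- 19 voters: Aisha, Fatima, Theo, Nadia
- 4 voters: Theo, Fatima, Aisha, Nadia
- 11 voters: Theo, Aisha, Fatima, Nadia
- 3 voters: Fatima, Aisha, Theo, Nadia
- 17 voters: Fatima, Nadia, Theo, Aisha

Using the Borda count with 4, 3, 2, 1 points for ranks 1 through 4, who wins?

Theo: 26·2 + 49·1 + 19·2 + 4·4 + 11·4 + 3·2 + 17·2 = 239
Nadia: 26·4 + 49·3 + 19·1 + 4·1 + 11·1 + 3·1 + 17·3 = 339
Fatima: 26·3 + 49·2 + 19·3 + 4·3 + 11·2 + 3·4 + 17·4 = 347
Aisha: 26·1 + 49·4 + 19·4 + 4·2 + 11·3 + 3·3 + 17·1 = 365
Aisha has the highest Borda score (365).

Aisha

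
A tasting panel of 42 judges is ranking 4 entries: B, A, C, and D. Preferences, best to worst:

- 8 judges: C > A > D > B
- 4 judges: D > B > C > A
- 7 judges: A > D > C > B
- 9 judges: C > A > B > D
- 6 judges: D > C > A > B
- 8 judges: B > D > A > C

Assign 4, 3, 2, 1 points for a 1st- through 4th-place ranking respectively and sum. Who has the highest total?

C

B: 8·1 + 4·3 + 7·1 + 9·2 + 6·1 + 8·4 = 83
A: 8·3 + 4·1 + 7·4 + 9·3 + 6·2 + 8·2 = 111
C: 8·4 + 4·2 + 7·2 + 9·4 + 6·3 + 8·1 = 116
D: 8·2 + 4·4 + 7·3 + 9·1 + 6·4 + 8·3 = 110
C has the highest Borda score (116).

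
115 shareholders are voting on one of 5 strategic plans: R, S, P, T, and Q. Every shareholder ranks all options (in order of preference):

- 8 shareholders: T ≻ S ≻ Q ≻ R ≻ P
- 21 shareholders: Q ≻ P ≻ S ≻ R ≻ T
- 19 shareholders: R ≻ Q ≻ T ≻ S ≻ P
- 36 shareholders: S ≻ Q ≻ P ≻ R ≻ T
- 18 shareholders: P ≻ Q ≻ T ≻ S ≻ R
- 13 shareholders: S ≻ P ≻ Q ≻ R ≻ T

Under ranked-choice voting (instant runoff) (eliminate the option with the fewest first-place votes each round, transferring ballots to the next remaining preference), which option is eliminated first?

T

Round 1: R 19, S 49, P 18, T 8, Q 21. Eliminate T.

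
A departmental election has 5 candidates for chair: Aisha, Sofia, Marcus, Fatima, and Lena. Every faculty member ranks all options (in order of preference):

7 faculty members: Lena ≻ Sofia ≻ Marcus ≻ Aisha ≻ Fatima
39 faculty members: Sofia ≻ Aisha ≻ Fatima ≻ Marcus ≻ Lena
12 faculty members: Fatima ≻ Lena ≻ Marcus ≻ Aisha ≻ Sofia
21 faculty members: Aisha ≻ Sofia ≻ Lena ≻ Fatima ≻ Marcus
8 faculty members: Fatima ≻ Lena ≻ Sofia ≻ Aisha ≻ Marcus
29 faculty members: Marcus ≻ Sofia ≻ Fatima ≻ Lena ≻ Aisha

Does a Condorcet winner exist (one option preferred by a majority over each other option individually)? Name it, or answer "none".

Sofia vs Aisha: 83–33 for Sofia.
Sofia vs Marcus: 75–41 for Sofia.
Sofia vs Fatima: 96–20 for Sofia.
Sofia vs Lena: 89–27 for Sofia.
Sofia beats every other option head-to-head.

Sofia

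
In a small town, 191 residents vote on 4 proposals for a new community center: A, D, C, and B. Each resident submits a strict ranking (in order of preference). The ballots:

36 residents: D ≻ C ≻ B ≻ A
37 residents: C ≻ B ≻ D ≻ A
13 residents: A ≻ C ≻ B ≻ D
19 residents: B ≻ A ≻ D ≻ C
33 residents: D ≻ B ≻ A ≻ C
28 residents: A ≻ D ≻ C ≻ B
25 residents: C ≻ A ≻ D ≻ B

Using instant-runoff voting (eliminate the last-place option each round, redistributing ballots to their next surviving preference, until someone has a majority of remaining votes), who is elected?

D

Round 1: A 41, D 69, C 62, B 19. Eliminate B.
Round 2: A 60, D 69, C 62. Eliminate A.
Round 3: D 116, C 75. D has a majority.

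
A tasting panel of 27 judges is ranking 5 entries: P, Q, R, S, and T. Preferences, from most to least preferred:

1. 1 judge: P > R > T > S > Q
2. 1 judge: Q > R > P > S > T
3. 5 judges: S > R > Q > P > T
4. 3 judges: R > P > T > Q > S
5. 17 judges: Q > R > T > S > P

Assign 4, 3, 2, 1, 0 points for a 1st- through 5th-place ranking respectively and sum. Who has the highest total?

Q

P: 1·4 + 1·2 + 5·1 + 3·3 + 17·0 = 20
Q: 1·0 + 1·4 + 5·2 + 3·1 + 17·4 = 85
R: 1·3 + 1·3 + 5·3 + 3·4 + 17·3 = 84
S: 1·1 + 1·1 + 5·4 + 3·0 + 17·1 = 39
T: 1·2 + 1·0 + 5·0 + 3·2 + 17·2 = 42
Q has the highest Borda score (85).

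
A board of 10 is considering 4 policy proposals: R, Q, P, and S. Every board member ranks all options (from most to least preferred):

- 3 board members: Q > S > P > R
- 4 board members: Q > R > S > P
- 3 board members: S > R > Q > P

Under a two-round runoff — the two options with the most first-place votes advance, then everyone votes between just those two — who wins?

Round 1 first-place votes: R 0, Q 7, P 0, S 3.
Q and S advance.
Runoff: Q is preferred to S by 7 voters; S by 3.
Q wins the runoff.

Q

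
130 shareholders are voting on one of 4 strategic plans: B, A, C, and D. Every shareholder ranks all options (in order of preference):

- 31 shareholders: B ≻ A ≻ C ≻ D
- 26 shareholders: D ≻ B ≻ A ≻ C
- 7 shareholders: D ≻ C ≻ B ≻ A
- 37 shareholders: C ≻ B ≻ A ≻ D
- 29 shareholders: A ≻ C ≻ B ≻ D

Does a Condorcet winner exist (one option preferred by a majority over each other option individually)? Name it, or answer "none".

Checking pairwise contests:
C beats B 73–57.
B beats A 101–29.
A beats C 86–44.
B beats D 97–33.
Every option loses at least one head-to-head, so there is no Condorcet winner.

none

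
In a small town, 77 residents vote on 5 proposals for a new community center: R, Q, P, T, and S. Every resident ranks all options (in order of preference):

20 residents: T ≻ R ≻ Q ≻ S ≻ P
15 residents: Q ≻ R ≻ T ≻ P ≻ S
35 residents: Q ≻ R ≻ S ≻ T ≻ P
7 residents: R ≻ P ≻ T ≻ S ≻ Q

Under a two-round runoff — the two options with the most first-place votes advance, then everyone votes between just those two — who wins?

Q

Round 1 first-place votes: R 7, Q 50, P 0, T 20, S 0.
Q and T advance.
Runoff: Q is preferred to T by 50 voters; T by 27.
Q wins the runoff.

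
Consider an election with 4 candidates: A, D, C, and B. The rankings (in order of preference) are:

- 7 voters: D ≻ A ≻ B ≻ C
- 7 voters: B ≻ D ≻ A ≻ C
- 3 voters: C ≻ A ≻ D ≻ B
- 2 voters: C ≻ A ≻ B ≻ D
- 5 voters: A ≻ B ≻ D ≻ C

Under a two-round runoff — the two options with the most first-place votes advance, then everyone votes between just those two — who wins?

B

Round 1 first-place votes: A 5, D 7, C 5, B 7.
B and D advance.
Runoff: B is preferred to D by 14 voters; D by 10.
B wins the runoff.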